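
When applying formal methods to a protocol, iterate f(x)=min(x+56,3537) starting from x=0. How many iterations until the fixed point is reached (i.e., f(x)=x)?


Step 1: x=0, cap=3537, increment=56
Step 2: x grows by 56 each step until capped at 3537; fixed point is x=3537
Step 3: iterations = ceil(3537/56) = 64

64


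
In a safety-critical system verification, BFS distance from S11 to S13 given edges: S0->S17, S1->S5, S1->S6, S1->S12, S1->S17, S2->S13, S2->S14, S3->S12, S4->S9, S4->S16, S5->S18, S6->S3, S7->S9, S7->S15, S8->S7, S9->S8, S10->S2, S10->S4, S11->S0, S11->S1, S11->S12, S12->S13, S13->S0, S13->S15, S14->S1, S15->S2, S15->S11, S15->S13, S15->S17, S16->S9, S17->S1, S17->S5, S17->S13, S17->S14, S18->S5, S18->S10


BFS layer-by-layer from S11:
  dist 0: {S11}
  dist 1: {S0, S1, S12}
  dist 2: {S5, S6, S13, S17}
  -> S13 reached at distance 2
Shortest path length = 2

2


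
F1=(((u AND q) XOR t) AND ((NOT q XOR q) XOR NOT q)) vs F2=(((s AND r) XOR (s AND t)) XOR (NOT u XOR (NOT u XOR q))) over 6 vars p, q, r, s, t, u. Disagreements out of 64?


F1 = (((u AND q) XOR t) AND ((NOT q XOR q) XOR NOT q))
F2 = (((s AND r) XOR (s AND t)) XOR (NOT u XOR (NOT u XOR q)))
Evaluate both on each of 64 rows (bits = p,q,r,s,t,u):
  row 0 [000000]: F1=0 F2=0 -> 0
  row 1 [000001]: F1=0 F2=0 -> 0
  row 2 [000010]: F1=0 F2=0 -> 0
  row 3 [000011]: F1=0 F2=0 -> 0
  row 4 [000100]: F1=0 F2=0 -> 0
  (every remaining row is evaluated the same way; all 64 results are listed next)
Full result column, 8 rows per line (p,q,r fixed per line; s,t,u runs 000..111 left to right):
  rows 0-7 [p,q,r=000]: 00000011  (ones: 2)
  rows 8-15 [p,q,r=001]: 00001100  (ones: 2)
  rows 16-23 [p,q,r=010]: 10011010  (ones: 4)
  rows 24-31 [p,q,r=011]: 10010101  (ones: 4)
  rows 32-39 [p,q,r=100]: 00000011  (ones: 2)
  rows 40-47 [p,q,r=101]: 00001100  (ones: 2)
  rows 48-55 [p,q,r=110]: 10011010  (ones: 4)
  rows 56-63 [p,q,r=111]: 10010101  (ones: 4)
Disagreements = 2+2+4+4+2+2+4+4 = 24

24


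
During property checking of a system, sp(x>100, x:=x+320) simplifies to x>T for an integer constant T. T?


Formula: sp(P, x:=E) = exists old_x. (x = E[old_x/x]) AND P[old_x/x] (old_x is the value of x before the assignment; eliminate old_x by solving x = E[old_x/x] for old_x)
Step 1: Precondition P: x>100, i.e. old_x > 100
Step 2: Assignment gives x = old_x + 320, so old_x = x - 320
Step 3: Substitute into P: x - 320 > 100
Step 4: Simplify: x > 100+320 = 420

420


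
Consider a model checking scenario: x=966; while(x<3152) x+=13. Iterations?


Step 1: x goes from 966 toward 3152 by 13; the body runs while x<3152, so iterations = ceil((bound-start)/step)
Step 2: Distance=2186
Step 3: ceil(2186/13)=169

169


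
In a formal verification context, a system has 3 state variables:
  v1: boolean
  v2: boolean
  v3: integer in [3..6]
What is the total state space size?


State space = product of domain sizes of all variables.
Domain sizes:
  v1 (boolean): 2
  v2 (boolean): 2
  v3 (integer in [3..6]): 4
Product = 2 * 2 * 4 = 16

16


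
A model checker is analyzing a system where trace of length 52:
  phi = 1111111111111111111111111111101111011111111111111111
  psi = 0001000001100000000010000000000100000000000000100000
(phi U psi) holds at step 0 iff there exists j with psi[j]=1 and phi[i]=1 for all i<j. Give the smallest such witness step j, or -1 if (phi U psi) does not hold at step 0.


(phi U psi) at 0: need smallest j with psi[j]=1 and phi[i]=1 for all i in [0,j).
Scan from step 0:
  step 0: phi=1, psi=0 -> continue
  step 1: phi=1, psi=0 -> continue
  step 2: phi=1, psi=0 -> continue
  step 3: psi=1 and phi held for [0,3) -> witness found
Witness step = 3

3


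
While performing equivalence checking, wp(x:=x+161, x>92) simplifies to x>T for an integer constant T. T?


Formula: wp(x:=E, P) = P[E/x] (substitute E for x in postcondition)
Step 1: Postcondition: x>92
Step 2: Substitute x+161 for x: x+161>92
Step 3: Solve for x: x > 92-161 = -69

-69


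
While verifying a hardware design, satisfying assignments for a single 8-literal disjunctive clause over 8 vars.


Step 1: Total=2^8=256
Step 2: Unsat when all 8 false: 2^0=1
Step 3: Sat=256-1=255

255


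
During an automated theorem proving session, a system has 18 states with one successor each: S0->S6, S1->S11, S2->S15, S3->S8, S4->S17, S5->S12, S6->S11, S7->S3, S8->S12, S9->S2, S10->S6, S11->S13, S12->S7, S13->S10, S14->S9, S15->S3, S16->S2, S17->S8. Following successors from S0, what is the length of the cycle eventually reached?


Trace from S0 until a state repeats:
  S0 -> S6 -> S11 -> S13 -> S10 -> S6
S6 first seen at step 1, revisited at step 5.
Cycle length = 5 - 1 = 4

4


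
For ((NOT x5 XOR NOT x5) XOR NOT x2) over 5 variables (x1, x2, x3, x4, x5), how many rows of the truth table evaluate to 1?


Formula: ((NOT x5 XOR NOT x5) XOR NOT x2) over 5 vars (32 rows)
Evaluate each row (x1, x2, x3, x4, x5 as bits, MSB first):
  row 0 [00000]: ((NOT 0 XOR NOT 0) XOR NOT 0) -> 1
  row 1 [00001]: ((NOT 1 XOR NOT 1) XOR NOT 0) -> 1
  row 2 [00010]: ((NOT 0 XOR NOT 0) XOR NOT 0) -> 1
  row 3 [00011]: ((NOT 1 XOR NOT 1) XOR NOT 0) -> 1
  row 4 [00100]: ((NOT 0 XOR NOT 0) XOR NOT 0) -> 1
  row 5 [00101]: ((NOT 1 XOR NOT 1) XOR NOT 0) -> 1
  row 6 [00110]: ((NOT 0 XOR NOT 0) XOR NOT 0) -> 1
  row 7 [00111]: ((NOT 1 XOR NOT 1) XOR NOT 0) -> 1
  row 8 [01000]: ((NOT 0 XOR NOT 0) XOR NOT 1) -> 0
  row 9 [01001]: ((NOT 1 XOR NOT 1) XOR NOT 1) -> 0
  row 10 [01010]: ((NOT 0 XOR NOT 0) XOR NOT 1) -> 0
  row 11 [01011]: ((NOT 1 XOR NOT 1) XOR NOT 1) -> 0
  row 12 [01100]: ((NOT 0 XOR NOT 0) XOR NOT 1) -> 0
  row 13 [01101]: ((NOT 1 XOR NOT 1) XOR NOT 1) -> 0
  row 14 [01110]: ((NOT 0 XOR NOT 0) XOR NOT 1) -> 0
  row 15 [01111]: ((NOT 1 XOR NOT 1) XOR NOT 1) -> 0
  row 16 [10000]: ((NOT 0 XOR NOT 0) XOR NOT 0) -> 1
  row 17 [10001]: ((NOT 1 XOR NOT 1) XOR NOT 0) -> 1
  row 18 [10010]: ((NOT 0 XOR NOT 0) XOR NOT 0) -> 1
  row 19 [10011]: ((NOT 1 XOR NOT 1) XOR NOT 0) -> 1
  row 20 [10100]: ((NOT 0 XOR NOT 0) XOR NOT 0) -> 1
  row 21 [10101]: ((NOT 1 XOR NOT 1) XOR NOT 0) -> 1
  row 22 [10110]: ((NOT 0 XOR NOT 0) XOR NOT 0) -> 1
  row 23 [10111]: ((NOT 1 XOR NOT 1) XOR NOT 0) -> 1
  row 24 [11000]: ((NOT 0 XOR NOT 0) XOR NOT 1) -> 0
  row 25 [11001]: ((NOT 1 XOR NOT 1) XOR NOT 1) -> 0
  row 26 [11010]: ((NOT 0 XOR NOT 0) XOR NOT 1) -> 0
  row 27 [11011]: ((NOT 1 XOR NOT 1) XOR NOT 1) -> 0
  row 28 [11100]: ((NOT 0 XOR NOT 0) XOR NOT 1) -> 0
  row 29 [11101]: ((NOT 1 XOR NOT 1) XOR NOT 1) -> 0
  row 30 [11110]: ((NOT 0 XOR NOT 0) XOR NOT 1) -> 0
  row 31 [11111]: ((NOT 1 XOR NOT 1) XOR NOT 1) -> 0
Full result column, 8 rows per line (x1,x2 fixed per line; x3,x4,x5 runs 000..111 left to right):
  rows 0-7 [x1,x2=00]: 11111111  (ones: 8)
  rows 8-15 [x1,x2=01]: 00000000  (ones: 0)
  rows 16-23 [x1,x2=10]: 11111111  (ones: 8)
  rows 24-31 [x1,x2=11]: 00000000  (ones: 0)
Count of 1-rows = 8+0+8+0 = 16

16


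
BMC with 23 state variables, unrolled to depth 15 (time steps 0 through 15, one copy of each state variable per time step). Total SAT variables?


BMC unrolls to depth k, creating one copy of each state var for steps 0..k.
Step count = 15 + 1 = 16 (steps 0 through 15)
Vars per step = 23
Total = 23 * 16 = 368

368


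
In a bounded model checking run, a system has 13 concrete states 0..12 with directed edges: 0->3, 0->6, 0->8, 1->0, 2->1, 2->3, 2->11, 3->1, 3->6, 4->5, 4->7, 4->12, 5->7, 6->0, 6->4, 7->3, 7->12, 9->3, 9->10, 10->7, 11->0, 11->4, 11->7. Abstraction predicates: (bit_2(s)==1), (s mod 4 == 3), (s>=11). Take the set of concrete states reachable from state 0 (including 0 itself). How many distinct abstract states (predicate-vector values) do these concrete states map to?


BFS from 0:
Concrete reachable: {0, 1, 3, 4, 5, 6, 7, 8, 12}
Abstract via predicates (bit_2(s)==1), (s mod 4 == 3), (s>=11):
  (0,0,0) <- {0, 1, 8}
  (0,1,0) <- {3}
  (1,0,0) <- {4, 5, 6}
  (1,0,1) <- {12}
  (1,1,0) <- {7}
Distinct abstract states = 5

5


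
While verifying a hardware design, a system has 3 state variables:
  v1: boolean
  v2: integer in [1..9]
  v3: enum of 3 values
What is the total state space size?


State space = product of domain sizes of all variables.
Domain sizes:
  v1 (boolean): 2
  v2 (integer in [1..9]): 9
  v3 (enum of 3 values): 3
Product = 2 * 9 * 3 = 54

54


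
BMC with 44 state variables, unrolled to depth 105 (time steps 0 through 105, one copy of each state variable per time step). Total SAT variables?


BMC unrolls to depth k, creating one copy of each state var for steps 0..k.
Step count = 105 + 1 = 106 (steps 0 through 105)
Vars per step = 44
Total = 44 * 106 = 4664

4664


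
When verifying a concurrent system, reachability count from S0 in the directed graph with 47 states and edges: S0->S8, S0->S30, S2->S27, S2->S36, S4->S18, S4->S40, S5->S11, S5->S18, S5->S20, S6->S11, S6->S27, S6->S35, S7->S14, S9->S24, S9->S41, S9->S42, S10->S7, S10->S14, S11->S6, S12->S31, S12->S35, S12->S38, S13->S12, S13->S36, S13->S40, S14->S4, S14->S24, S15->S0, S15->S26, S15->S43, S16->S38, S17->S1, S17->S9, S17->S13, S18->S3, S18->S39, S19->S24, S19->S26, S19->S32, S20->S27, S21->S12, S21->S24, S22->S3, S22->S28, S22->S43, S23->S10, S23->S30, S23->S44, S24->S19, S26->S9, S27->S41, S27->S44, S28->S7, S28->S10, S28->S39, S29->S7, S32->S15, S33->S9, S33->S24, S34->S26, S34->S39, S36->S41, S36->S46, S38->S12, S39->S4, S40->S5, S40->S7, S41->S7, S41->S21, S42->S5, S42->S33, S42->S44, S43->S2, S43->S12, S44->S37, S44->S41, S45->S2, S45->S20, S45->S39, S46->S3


BFS from S0:
  layer 0: {S0}
  layer 1: {S8, S30}
Reachable set: {S0, S8, S30}
Count = 3

3


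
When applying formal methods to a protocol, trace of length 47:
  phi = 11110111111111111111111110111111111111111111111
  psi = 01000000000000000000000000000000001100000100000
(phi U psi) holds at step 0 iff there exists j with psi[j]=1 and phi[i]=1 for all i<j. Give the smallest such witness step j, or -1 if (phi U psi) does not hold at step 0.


(phi U psi) at 0: need smallest j with psi[j]=1 and phi[i]=1 for all i in [0,j).
Scan from step 0:
  step 0: phi=1, psi=0 -> continue
  step 1: psi=1 and phi held for [0,1) -> witness found
Witness step = 1

1


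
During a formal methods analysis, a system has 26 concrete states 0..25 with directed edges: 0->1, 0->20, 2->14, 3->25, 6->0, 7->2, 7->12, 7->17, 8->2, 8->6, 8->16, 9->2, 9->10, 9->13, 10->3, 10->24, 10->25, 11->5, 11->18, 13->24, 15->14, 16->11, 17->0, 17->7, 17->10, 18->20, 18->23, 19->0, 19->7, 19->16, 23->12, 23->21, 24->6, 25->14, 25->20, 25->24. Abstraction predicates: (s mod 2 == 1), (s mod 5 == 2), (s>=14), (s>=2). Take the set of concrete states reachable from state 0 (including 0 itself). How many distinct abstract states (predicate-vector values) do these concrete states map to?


BFS from 0:
Concrete reachable: {0, 1, 20}
Abstract via predicates (s mod 2 == 1), (s mod 5 == 2), (s>=14), (s>=2):
  (0,0,0,0) <- {0}
  (0,0,1,1) <- {20}
  (1,0,0,0) <- {1}
Distinct abstract states = 3

3


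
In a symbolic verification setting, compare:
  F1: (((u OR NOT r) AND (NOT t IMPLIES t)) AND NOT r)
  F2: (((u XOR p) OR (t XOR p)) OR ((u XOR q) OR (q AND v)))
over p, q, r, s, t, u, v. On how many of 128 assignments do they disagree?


F1 = (((u OR NOT r) AND (NOT t IMPLIES t)) AND NOT r)
F2 = (((u XOR p) OR (t XOR p)) OR ((u XOR q) OR (q AND v)))
Evaluate both on each of 128 rows (bits = p,q,r,s,t,u,v):
  row 0 [0000000]: F1=0 F2=0 -> 0
  row 1 [0000001]: F1=0 F2=0 -> 0
  row 2 [0000010]: F1=0 F2=1 (differ) -> 1
  row 3 [0000011]: F1=0 F2=1 (differ) -> 1
  row 4 [0000100]: F1=1 F2=1 -> 0
  (every remaining row is evaluated the same way; all 128 results are listed next)
Full result column, 8 rows per line (p,q,r,s fixed per line; t,u,v runs 000..111 left to right):
  rows 0-7 [p,q,r,s=0000]: 00110000  (ones: 2)
  rows 8-15 [p,q,r,s=0001]: 00110000  (ones: 2)
  rows 16-23 [p,q,r,s=0010]: 00111111  (ones: 6)
  rows 24-31 [p,q,r,s=0011]: 00111111  (ones: 6)
  rows 32-39 [p,q,r,s=0100]: 11110000  (ones: 4)
  rows 40-47 [p,q,r,s=0101]: 11110000  (ones: 4)
  rows 48-55 [p,q,r,s=0110]: 11111111  (ones: 8)
  rows 56-63 [p,q,r,s=0111]: 11111111  (ones: 8)
  rows 64-71 [p,q,r,s=1000]: 11110000  (ones: 4)
  rows 72-79 [p,q,r,s=1001]: 11110000  (ones: 4)
  rows 80-87 [p,q,r,s=1010]: 11111111  (ones: 8)
  rows 88-95 [p,q,r,s=1011]: 11111111  (ones: 8)
  rows 96-103 [p,q,r,s=1100]: 11110010  (ones: 5)
  rows 104-111 [p,q,r,s=1101]: 11110010  (ones: 5)
  rows 112-119 [p,q,r,s=1110]: 11111101  (ones: 7)
  rows 120-127 [p,q,r,s=1111]: 11111101  (ones: 7)
Disagreements = 2+2+6+6+4+4+8+8+4+4+8+8+5+5+7+7 = 88

88


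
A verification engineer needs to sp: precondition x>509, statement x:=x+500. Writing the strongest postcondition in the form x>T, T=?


Formula: sp(P, x:=E) = exists old_x. (x = E[old_x/x]) AND P[old_x/x] (old_x is the value of x before the assignment; eliminate old_x by solving x = E[old_x/x] for old_x)
Step 1: Precondition P: x>509, i.e. old_x > 509
Step 2: Assignment gives x = old_x + 500, so old_x = x - 500
Step 3: Substitute into P: x - 500 > 509
Step 4: Simplify: x > 509+500 = 1009

1009


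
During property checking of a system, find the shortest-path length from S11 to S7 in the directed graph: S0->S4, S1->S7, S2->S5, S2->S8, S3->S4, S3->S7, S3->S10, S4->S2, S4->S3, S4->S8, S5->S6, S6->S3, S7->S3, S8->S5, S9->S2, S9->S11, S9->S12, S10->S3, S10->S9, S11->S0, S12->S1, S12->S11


BFS layer-by-layer from S11:
  dist 0: {S11}
  dist 1: {S0}
  dist 2: {S4}
  dist 3: {S2, S3, S8}
  dist 4: {S5, S7, S10}
  -> S7 reached at distance 4
Shortest path length = 4

4


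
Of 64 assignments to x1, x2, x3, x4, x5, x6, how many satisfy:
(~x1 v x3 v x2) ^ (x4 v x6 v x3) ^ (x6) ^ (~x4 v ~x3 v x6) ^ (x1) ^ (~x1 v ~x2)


CNF with 6 clauses over 6 vars (64 assignments).
An assignment satisfies CNF iff every clause has >=1 true literal.
Check each row (bits = x1,x2,x3,x4,x5,x6; clause T/F shown):
  row 0 [000000]: clauses=TFFTFT -> 0
  row 1 [000001]: clauses=TTTTFT -> 0
  row 2 [000010]: clauses=TFFTFT -> 0
  row 3 [000011]: clauses=TTTTFT -> 0
  row 4 [000100]: clauses=TTFTFT -> 0
  (every remaining row is evaluated the same way; all 64 results are listed next)
Full result column, 8 rows per line (x1,x2,x3 fixed per line; x4,x5,x6 runs 000..111 left to right):
  rows 0-7 [x1,x2,x3=000]: 00000000  (ones: 0)
  rows 8-15 [x1,x2,x3=001]: 00000000  (ones: 0)
  rows 16-23 [x1,x2,x3=010]: 00000000  (ones: 0)
  rows 24-31 [x1,x2,x3=011]: 00000000  (ones: 0)
  rows 32-39 [x1,x2,x3=100]: 00000000  (ones: 0)
  rows 40-47 [x1,x2,x3=101]: 01010101  (ones: 4)
  rows 48-55 [x1,x2,x3=110]: 00000000  (ones: 0)
  rows 56-63 [x1,x2,x3=111]: 00000000  (ones: 0)
Satisfying assignments = 0+0+0+0+0+4+0+0 = 4

4


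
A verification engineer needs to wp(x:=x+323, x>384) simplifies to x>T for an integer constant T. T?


Formula: wp(x:=E, P) = P[E/x] (substitute E for x in postcondition)
Step 1: Postcondition: x>384
Step 2: Substitute x+323 for x: x+323>384
Step 3: Solve for x: x > 384-323 = 61

61


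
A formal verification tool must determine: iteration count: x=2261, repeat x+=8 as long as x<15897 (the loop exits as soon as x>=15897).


Step 1: x goes from 2261 toward 15897 by 8; the body runs while x<15897, so iterations = ceil((bound-start)/step)
Step 2: Distance=13636
Step 3: ceil(13636/8)=1705

1705


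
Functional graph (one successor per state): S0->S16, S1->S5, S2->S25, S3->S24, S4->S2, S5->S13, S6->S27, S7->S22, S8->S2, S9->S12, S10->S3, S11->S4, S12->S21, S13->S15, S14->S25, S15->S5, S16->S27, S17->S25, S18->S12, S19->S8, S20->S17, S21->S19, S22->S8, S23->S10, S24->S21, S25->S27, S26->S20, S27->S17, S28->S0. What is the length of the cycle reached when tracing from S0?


Trace from S0 until a state repeats:
  S0 -> S16 -> S27 -> S17 -> S25 -> S27
S27 first seen at step 2, revisited at step 5.
Cycle length = 5 - 2 = 3

3


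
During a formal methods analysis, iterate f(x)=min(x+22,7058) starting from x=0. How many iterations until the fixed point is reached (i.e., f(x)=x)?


Step 1: x=0, cap=7058, increment=22
Step 2: x grows by 22 each step until capped at 7058; fixed point is x=7058
Step 3: iterations = ceil(7058/22) = 321

321


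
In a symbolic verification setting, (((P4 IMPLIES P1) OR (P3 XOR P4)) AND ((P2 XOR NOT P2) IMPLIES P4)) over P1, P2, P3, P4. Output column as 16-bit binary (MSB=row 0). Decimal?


Formula: (((P4 IMPLIES P1) OR (P3 XOR P4)) AND ((P2 XOR NOT P2) IMPLIES P4)) over P1, P2, P3, P4 (16 rows)
Evaluate each row (bits = P1,P2,P3,P4, MSB first):
  row 0 [0000]: (((0 IMPLIES 0) OR (0 XOR 0)) AND ((0 XOR NOT 0) IMPLIES 0)) -> 0
  row 1 [0001]: (((1 IMPLIES 0) OR (0 XOR 1)) AND ((0 XOR NOT 0) IMPLIES 1)) -> 1
  row 2 [0010]: (((0 IMPLIES 0) OR (1 XOR 0)) AND ((0 XOR NOT 0) IMPLIES 0)) -> 0
  row 3 [0011]: (((1 IMPLIES 0) OR (1 XOR 1)) AND ((0 XOR NOT 0) IMPLIES 1)) -> 0
  row 4 [0100]: (((0 IMPLIES 0) OR (0 XOR 0)) AND ((1 XOR NOT 1) IMPLIES 0)) -> 0
  row 5 [0101]: (((1 IMPLIES 0) OR (0 XOR 1)) AND ((1 XOR NOT 1) IMPLIES 1)) -> 1
  row 6 [0110]: (((0 IMPLIES 0) OR (1 XOR 0)) AND ((1 XOR NOT 1) IMPLIES 0)) -> 0
  row 7 [0111]: (((1 IMPLIES 0) OR (1 XOR 1)) AND ((1 XOR NOT 1) IMPLIES 1)) -> 0
  row 8 [1000]: (((0 IMPLIES 1) OR (0 XOR 0)) AND ((0 XOR NOT 0) IMPLIES 0)) -> 0
  row 9 [1001]: (((1 IMPLIES 1) OR (0 XOR 1)) AND ((0 XOR NOT 0) IMPLIES 1)) -> 1
  row 10 [1010]: (((0 IMPLIES 1) OR (1 XOR 0)) AND ((0 XOR NOT 0) IMPLIES 0)) -> 0
  row 11 [1011]: (((1 IMPLIES 1) OR (1 XOR 1)) AND ((0 XOR NOT 0) IMPLIES 1)) -> 1
  row 12 [1100]: (((0 IMPLIES 1) OR (0 XOR 0)) AND ((1 XOR NOT 1) IMPLIES 0)) -> 0
  row 13 [1101]: (((1 IMPLIES 1) OR (0 XOR 1)) AND ((1 XOR NOT 1) IMPLIES 1)) -> 1
  row 14 [1110]: (((0 IMPLIES 1) OR (1 XOR 0)) AND ((1 XOR NOT 1) IMPLIES 0)) -> 0
  row 15 [1111]: (((1 IMPLIES 1) OR (1 XOR 1)) AND ((1 XOR NOT 1) IMPLIES 1)) -> 1
Full result column, 4 rows per line (P1,P2 fixed per line; P3,P4 runs 00..11 left to right):
  rows 0-3 [P1,P2=00]: 0100  = hex 4
  rows 4-7 [P1,P2=01]: 0100  = hex 4
  rows 8-11 [P1,P2=10]: 0101  = hex 5
  rows 12-15 [P1,P2=11]: 0101  = hex 5
Output column (row 0 .. row 15) = 0100010001010101
Output column grouped in 4s = 0100 0100 0101 0101 = 0x4455
Convert to decimal digit by digit (value = value*16 + digit):
  4 -> 4
  4*16 + 4 = 68
  68*16 + 5 = 1093
  1093*16 + 5 = 17493
Decimal = 17493

17493


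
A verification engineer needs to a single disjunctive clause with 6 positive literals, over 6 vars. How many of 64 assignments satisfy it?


Step 1: Total=2^6=64
Step 2: Unsat when all 6 false: 2^0=1
Step 3: Sat=64-1=63

63


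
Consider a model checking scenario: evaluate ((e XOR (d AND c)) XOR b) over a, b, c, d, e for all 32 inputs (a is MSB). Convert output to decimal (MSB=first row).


Formula: ((e XOR (d AND c)) XOR b) over a, b, c, d, e (32 rows)
Evaluate each row (bits = a,b,c,d,e, MSB first):
  row 0 [00000]: ((0 XOR (0 AND 0)) XOR 0) -> 0
  row 1 [00001]: ((1 XOR (0 AND 0)) XOR 0) -> 1
  row 2 [00010]: ((0 XOR (1 AND 0)) XOR 0) -> 0
  row 3 [00011]: ((1 XOR (1 AND 0)) XOR 0) -> 1
  row 4 [00100]: ((0 XOR (0 AND 1)) XOR 0) -> 0
  row 5 [00101]: ((1 XOR (0 AND 1)) XOR 0) -> 1
  row 6 [00110]: ((0 XOR (1 AND 1)) XOR 0) -> 1
  row 7 [00111]: ((1 XOR (1 AND 1)) XOR 0) -> 0
  row 8 [01000]: ((0 XOR (0 AND 0)) XOR 1) -> 1
  row 9 [01001]: ((1 XOR (0 AND 0)) XOR 1) -> 0
  row 10 [01010]: ((0 XOR (1 AND 0)) XOR 1) -> 1
  row 11 [01011]: ((1 XOR (1 AND 0)) XOR 1) -> 0
  row 12 [01100]: ((0 XOR (0 AND 1)) XOR 1) -> 1
  row 13 [01101]: ((1 XOR (0 AND 1)) XOR 1) -> 0
  row 14 [01110]: ((0 XOR (1 AND 1)) XOR 1) -> 0
  row 15 [01111]: ((1 XOR (1 AND 1)) XOR 1) -> 1
  row 16 [10000]: ((0 XOR (0 AND 0)) XOR 0) -> 0
  row 17 [10001]: ((1 XOR (0 AND 0)) XOR 0) -> 1
  row 18 [10010]: ((0 XOR (1 AND 0)) XOR 0) -> 0
  row 19 [10011]: ((1 XOR (1 AND 0)) XOR 0) -> 1
  row 20 [10100]: ((0 XOR (0 AND 1)) XOR 0) -> 0
  row 21 [10101]: ((1 XOR (0 AND 1)) XOR 0) -> 1
  row 22 [10110]: ((0 XOR (1 AND 1)) XOR 0) -> 1
  row 23 [10111]: ((1 XOR (1 AND 1)) XOR 0) -> 0
  row 24 [11000]: ((0 XOR (0 AND 0)) XOR 1) -> 1
  row 25 [11001]: ((1 XOR (0 AND 0)) XOR 1) -> 0
  row 26 [11010]: ((0 XOR (1 AND 0)) XOR 1) -> 1
  row 27 [11011]: ((1 XOR (1 AND 0)) XOR 1) -> 0
  row 28 [11100]: ((0 XOR (0 AND 1)) XOR 1) -> 1
  row 29 [11101]: ((1 XOR (0 AND 1)) XOR 1) -> 0
  row 30 [11110]: ((0 XOR (1 AND 1)) XOR 1) -> 0
  row 31 [11111]: ((1 XOR (1 AND 1)) XOR 1) -> 1
Full result column, 4 rows per line (a,b,c fixed per line; d,e runs 00..11 left to right):
  rows 0-3 [a,b,c=000]: 0101  = hex 5
  rows 4-7 [a,b,c=001]: 0110  = hex 6
  rows 8-11 [a,b,c=010]: 1010  = hex A
  rows 12-15 [a,b,c=011]: 1001  = hex 9
  rows 16-19 [a,b,c=100]: 0101  = hex 5
  rows 20-23 [a,b,c=101]: 0110  = hex 6
  rows 24-27 [a,b,c=110]: 1010  = hex A
  rows 28-31 [a,b,c=111]: 1001  = hex 9
Output column (row 0 .. row 31) = 01010110101010010101011010101001
Output column grouped in 4s = 0101 0110 1010 1001 0101 0110 1010 1001 = 0x56A956A9
Convert to decimal digit by digit (value = value*16 + digit):
  5 -> 5
  5*16 + 6 = 86
  86*16 + 10 (A) = 1386
  1386*16 + 9 = 22185
  22185*16 + 5 = 354965
  354965*16 + 6 = 5679446
  5679446*16 + 10 (A) = 90871146
  90871146*16 + 9 = 1453938345
Decimal = 1453938345

1453938345


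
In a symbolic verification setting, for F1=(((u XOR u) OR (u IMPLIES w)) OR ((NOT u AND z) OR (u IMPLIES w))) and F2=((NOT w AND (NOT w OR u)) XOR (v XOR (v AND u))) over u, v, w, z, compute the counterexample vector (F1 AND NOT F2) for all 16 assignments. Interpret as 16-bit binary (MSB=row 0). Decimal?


F1 = (((u XOR u) OR (u IMPLIES w)) OR ((NOT u AND z) OR (u IMPLIES w)))
F2 = ((NOT w AND (NOT w OR u)) XOR (v XOR (v AND u)))
Counterexample to F1=>F2 is where F1=1 and F2=0.
Evaluate each row (bits = u,v,w,z, MSB first):
  row 0 [0000]: F1=1 F2=1 -> F1&~F2 -> 0
  row 1 [0001]: F1=1 F2=1 -> F1&~F2 -> 0
  row 2 [0010]: F1=1 F2=0 -> F1&~F2 -> 1
  row 3 [0011]: F1=1 F2=0 -> F1&~F2 -> 1
  row 4 [0100]: F1=1 F2=0 -> F1&~F2 -> 1
  row 5 [0101]: F1=1 F2=0 -> F1&~F2 -> 1
  row 6 [0110]: F1=1 F2=1 -> F1&~F2 -> 0
  row 7 [0111]: F1=1 F2=1 -> F1&~F2 -> 0
  row 8 [1000]: F1=0 F2=1 -> F1&~F2 -> 0
  row 9 [1001]: F1=0 F2=1 -> F1&~F2 -> 0
  row 10 [1010]: F1=1 F2=0 -> F1&~F2 -> 1
  row 11 [1011]: F1=1 F2=0 -> F1&~F2 -> 1
  row 12 [1100]: F1=0 F2=1 -> F1&~F2 -> 0
  row 13 [1101]: F1=0 F2=1 -> F1&~F2 -> 0
  row 14 [1110]: F1=1 F2=0 -> F1&~F2 -> 1
  row 15 [1111]: F1=1 F2=0 -> F1&~F2 -> 1
Full result column, 4 rows per line (u,v fixed per line; w,z runs 00..11 left to right):
  rows 0-3 [u,v=00]: 0011  = hex 3
  rows 4-7 [u,v=01]: 1100  = hex C
  rows 8-11 [u,v=10]: 0011  = hex 3
  rows 12-15 [u,v=11]: 0011  = hex 3
Counterexample vector (row 0 .. row 15) = 0011110000110011
Output column grouped in 4s = 0011 1100 0011 0011 = 0x3C33
Convert to decimal digit by digit (value = value*16 + digit):
  3 -> 3
  3*16 + 12 (C) = 60
  60*16 + 3 = 963
  963*16 + 3 = 15411
Decimal = 15411

15411


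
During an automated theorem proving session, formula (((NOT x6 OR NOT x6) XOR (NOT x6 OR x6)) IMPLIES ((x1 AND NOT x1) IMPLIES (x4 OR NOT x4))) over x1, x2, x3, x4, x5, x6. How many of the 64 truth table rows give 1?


Formula: (((NOT x6 OR NOT x6) XOR (NOT x6 OR x6)) IMPLIES ((x1 AND NOT x1) IMPLIES (x4 OR NOT x4))) over 6 vars (64 rows)
Evaluate each row (x1, x2, x3, x4, x5, x6 as bits, MSB first):
  row 0 [000000]: (((NOT 0 OR NOT 0) XOR (NOT 0 OR 0)) IMPLIES ((0 AND NOT 0) IMPLIES (0 OR NOT 0))) -> 1
  row 1 [000001]: (((NOT 1 OR NOT 1) XOR (NOT 1 OR 1)) IMPLIES ((0 AND NOT 0) IMPLIES (0 OR NOT 0))) -> 1
  row 2 [000010]: (((NOT 0 OR NOT 0) XOR (NOT 0 OR 0)) IMPLIES ((0 AND NOT 0) IMPLIES (0 OR NOT 0))) -> 1
  row 3 [000011]: (((NOT 1 OR NOT 1) XOR (NOT 1 OR 1)) IMPLIES ((0 AND NOT 0) IMPLIES (0 OR NOT 0))) -> 1
  row 4 [000100]: (((NOT 0 OR NOT 0) XOR (NOT 0 OR 0)) IMPLIES ((0 AND NOT 0) IMPLIES (1 OR NOT 1))) -> 1
  (every remaining row is evaluated the same way; all 64 results are listed next)
Full result column, 8 rows per line (x1,x2,x3 fixed per line; x4,x5,x6 runs 000..111 left to right):
  rows 0-7 [x1,x2,x3=000]: 11111111  (ones: 8)
  rows 8-15 [x1,x2,x3=001]: 11111111  (ones: 8)
  rows 16-23 [x1,x2,x3=010]: 11111111  (ones: 8)
  rows 24-31 [x1,x2,x3=011]: 11111111  (ones: 8)
  rows 32-39 [x1,x2,x3=100]: 11111111  (ones: 8)
  rows 40-47 [x1,x2,x3=101]: 11111111  (ones: 8)
  rows 48-55 [x1,x2,x3=110]: 11111111  (ones: 8)
  rows 56-63 [x1,x2,x3=111]: 11111111  (ones: 8)
Count of 1-rows = 8+8+8+8+8+8+8+8 = 64

64


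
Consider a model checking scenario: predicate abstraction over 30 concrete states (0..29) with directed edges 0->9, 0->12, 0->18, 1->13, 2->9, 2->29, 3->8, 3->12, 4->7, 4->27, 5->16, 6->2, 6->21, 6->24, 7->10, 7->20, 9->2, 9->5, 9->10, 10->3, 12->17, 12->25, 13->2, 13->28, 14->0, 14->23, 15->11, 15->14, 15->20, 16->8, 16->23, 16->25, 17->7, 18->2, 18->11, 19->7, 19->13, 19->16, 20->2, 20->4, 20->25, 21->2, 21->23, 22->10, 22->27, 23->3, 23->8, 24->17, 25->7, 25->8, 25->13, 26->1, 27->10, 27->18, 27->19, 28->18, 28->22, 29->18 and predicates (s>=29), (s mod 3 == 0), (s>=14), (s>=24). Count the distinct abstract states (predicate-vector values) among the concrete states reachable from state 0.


BFS from 0:
Concrete reachable: {0, 2, 3, 4, 5, 7, 8, 9, 10, 11, 12, 13, 16, 17, 18, 19, 20, 22, 23, 25, 27, 28, 29}
Abstract via predicates (s>=29), (s mod 3 == 0), (s>=14), (s>=24):
  (0,0,0,0) <- {2, 4, 5, 7, 8, 10, 11, 13}
  (0,0,1,0) <- {16, 17, 19, 20, 22, 23}
  (0,0,1,1) <- {25, 28}
  (0,1,0,0) <- {0, 3, 9, 12}
  (0,1,1,0) <- {18}
  (0,1,1,1) <- {27}
  (1,0,1,1) <- {29}
Distinct abstract states = 7

7


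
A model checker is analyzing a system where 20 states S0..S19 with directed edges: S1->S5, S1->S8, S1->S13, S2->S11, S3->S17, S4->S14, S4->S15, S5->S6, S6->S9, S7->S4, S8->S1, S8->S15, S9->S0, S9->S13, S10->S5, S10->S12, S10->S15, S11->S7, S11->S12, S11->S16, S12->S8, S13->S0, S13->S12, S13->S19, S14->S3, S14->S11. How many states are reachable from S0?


BFS from S0:
  layer 0: {S0}
Reachable set: {S0}
Count = 1

1


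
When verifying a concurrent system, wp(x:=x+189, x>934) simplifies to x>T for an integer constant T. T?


Formula: wp(x:=E, P) = P[E/x] (substitute E for x in postcondition)
Step 1: Postcondition: x>934
Step 2: Substitute x+189 for x: x+189>934
Step 3: Solve for x: x > 934-189 = 745

745


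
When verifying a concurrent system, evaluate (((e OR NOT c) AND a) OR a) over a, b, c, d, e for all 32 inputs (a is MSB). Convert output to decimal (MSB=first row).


Formula: (((e OR NOT c) AND a) OR a) over a, b, c, d, e (32 rows)
Evaluate each row (bits = a,b,c,d,e, MSB first):
  row 0 [00000]: (((0 OR NOT 0) AND 0) OR 0) -> 0
  row 1 [00001]: (((1 OR NOT 0) AND 0) OR 0) -> 0
  row 2 [00010]: (((0 OR NOT 0) AND 0) OR 0) -> 0
  row 3 [00011]: (((1 OR NOT 0) AND 0) OR 0) -> 0
  row 4 [00100]: (((0 OR NOT 1) AND 0) OR 0) -> 0
  row 5 [00101]: (((1 OR NOT 1) AND 0) OR 0) -> 0
  row 6 [00110]: (((0 OR NOT 1) AND 0) OR 0) -> 0
  row 7 [00111]: (((1 OR NOT 1) AND 0) OR 0) -> 0
  row 8 [01000]: (((0 OR NOT 0) AND 0) OR 0) -> 0
  row 9 [01001]: (((1 OR NOT 0) AND 0) OR 0) -> 0
  row 10 [01010]: (((0 OR NOT 0) AND 0) OR 0) -> 0
  row 11 [01011]: (((1 OR NOT 0) AND 0) OR 0) -> 0
  row 12 [01100]: (((0 OR NOT 1) AND 0) OR 0) -> 0
  row 13 [01101]: (((1 OR NOT 1) AND 0) OR 0) -> 0
  row 14 [01110]: (((0 OR NOT 1) AND 0) OR 0) -> 0
  row 15 [01111]: (((1 OR NOT 1) AND 0) OR 0) -> 0
  row 16 [10000]: (((0 OR NOT 0) AND 1) OR 1) -> 1
  row 17 [10001]: (((1 OR NOT 0) AND 1) OR 1) -> 1
  row 18 [10010]: (((0 OR NOT 0) AND 1) OR 1) -> 1
  row 19 [10011]: (((1 OR NOT 0) AND 1) OR 1) -> 1
  row 20 [10100]: (((0 OR NOT 1) AND 1) OR 1) -> 1
  row 21 [10101]: (((1 OR NOT 1) AND 1) OR 1) -> 1
  row 22 [10110]: (((0 OR NOT 1) AND 1) OR 1) -> 1
  row 23 [10111]: (((1 OR NOT 1) AND 1) OR 1) -> 1
  row 24 [11000]: (((0 OR NOT 0) AND 1) OR 1) -> 1
  row 25 [11001]: (((1 OR NOT 0) AND 1) OR 1) -> 1
  row 26 [11010]: (((0 OR NOT 0) AND 1) OR 1) -> 1
  row 27 [11011]: (((1 OR NOT 0) AND 1) OR 1) -> 1
  row 28 [11100]: (((0 OR NOT 1) AND 1) OR 1) -> 1
  row 29 [11101]: (((1 OR NOT 1) AND 1) OR 1) -> 1
  row 30 [11110]: (((0 OR NOT 1) AND 1) OR 1) -> 1
  row 31 [11111]: (((1 OR NOT 1) AND 1) OR 1) -> 1
Full result column, 4 rows per line (a,b,c fixed per line; d,e runs 00..11 left to right):
  rows 0-3 [a,b,c=000]: 0000  = hex 0
  rows 4-7 [a,b,c=001]: 0000  = hex 0
  rows 8-11 [a,b,c=010]: 0000  = hex 0
  rows 12-15 [a,b,c=011]: 0000  = hex 0
  rows 16-19 [a,b,c=100]: 1111  = hex F
  rows 20-23 [a,b,c=101]: 1111  = hex F
  rows 24-27 [a,b,c=110]: 1111  = hex F
  rows 28-31 [a,b,c=111]: 1111  = hex F
Output column (row 0 .. row 31) = 00000000000000001111111111111111
Output column grouped in 4s = 0000 0000 0000 0000 1111 1111 1111 1111 = 0x0000FFFF
Convert to decimal digit by digit (value = value*16 + digit):
  0 -> 0
  0*16 + 0 = 0
  0*16 + 0 = 0
  0*16 + 0 = 0
  0*16 + 15 (F) = 15
  15*16 + 15 (F) = 255
  255*16 + 15 (F) = 4095
  4095*16 + 15 (F) = 65535
Decimal = 65535

65535


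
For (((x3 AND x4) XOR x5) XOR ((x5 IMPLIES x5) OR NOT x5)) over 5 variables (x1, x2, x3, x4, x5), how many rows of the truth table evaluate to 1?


Formula: (((x3 AND x4) XOR x5) XOR ((x5 IMPLIES x5) OR NOT x5)) over 5 vars (32 rows)
Evaluate each row (x1, x2, x3, x4, x5 as bits, MSB first):
  row 0 [00000]: (((0 AND 0) XOR 0) XOR ((0 IMPLIES 0) OR NOT 0)) -> 1
  row 1 [00001]: (((0 AND 0) XOR 1) XOR ((1 IMPLIES 1) OR NOT 1)) -> 0
  row 2 [00010]: (((0 AND 1) XOR 0) XOR ((0 IMPLIES 0) OR NOT 0)) -> 1
  row 3 [00011]: (((0 AND 1) XOR 1) XOR ((1 IMPLIES 1) OR NOT 1)) -> 0
  row 4 [00100]: (((1 AND 0) XOR 0) XOR ((0 IMPLIES 0) OR NOT 0)) -> 1
  row 5 [00101]: (((1 AND 0) XOR 1) XOR ((1 IMPLIES 1) OR NOT 1)) -> 0
  row 6 [00110]: (((1 AND 1) XOR 0) XOR ((0 IMPLIES 0) OR NOT 0)) -> 0
  row 7 [00111]: (((1 AND 1) XOR 1) XOR ((1 IMPLIES 1) OR NOT 1)) -> 1
  row 8 [01000]: (((0 AND 0) XOR 0) XOR ((0 IMPLIES 0) OR NOT 0)) -> 1
  row 9 [01001]: (((0 AND 0) XOR 1) XOR ((1 IMPLIES 1) OR NOT 1)) -> 0
  row 10 [01010]: (((0 AND 1) XOR 0) XOR ((0 IMPLIES 0) OR NOT 0)) -> 1
  row 11 [01011]: (((0 AND 1) XOR 1) XOR ((1 IMPLIES 1) OR NOT 1)) -> 0
  row 12 [01100]: (((1 AND 0) XOR 0) XOR ((0 IMPLIES 0) OR NOT 0)) -> 1
  row 13 [01101]: (((1 AND 0) XOR 1) XOR ((1 IMPLIES 1) OR NOT 1)) -> 0
  row 14 [01110]: (((1 AND 1) XOR 0) XOR ((0 IMPLIES 0) OR NOT 0)) -> 0
  row 15 [01111]: (((1 AND 1) XOR 1) XOR ((1 IMPLIES 1) OR NOT 1)) -> 1
  row 16 [10000]: (((0 AND 0) XOR 0) XOR ((0 IMPLIES 0) OR NOT 0)) -> 1
  row 17 [10001]: (((0 AND 0) XOR 1) XOR ((1 IMPLIES 1) OR NOT 1)) -> 0
  row 18 [10010]: (((0 AND 1) XOR 0) XOR ((0 IMPLIES 0) OR NOT 0)) -> 1
  row 19 [10011]: (((0 AND 1) XOR 1) XOR ((1 IMPLIES 1) OR NOT 1)) -> 0
  row 20 [10100]: (((1 AND 0) XOR 0) XOR ((0 IMPLIES 0) OR NOT 0)) -> 1
  row 21 [10101]: (((1 AND 0) XOR 1) XOR ((1 IMPLIES 1) OR NOT 1)) -> 0
  row 22 [10110]: (((1 AND 1) XOR 0) XOR ((0 IMPLIES 0) OR NOT 0)) -> 0
  row 23 [10111]: (((1 AND 1) XOR 1) XOR ((1 IMPLIES 1) OR NOT 1)) -> 1
  row 24 [11000]: (((0 AND 0) XOR 0) XOR ((0 IMPLIES 0) OR NOT 0)) -> 1
  row 25 [11001]: (((0 AND 0) XOR 1) XOR ((1 IMPLIES 1) OR NOT 1)) -> 0
  row 26 [11010]: (((0 AND 1) XOR 0) XOR ((0 IMPLIES 0) OR NOT 0)) -> 1
  row 27 [11011]: (((0 AND 1) XOR 1) XOR ((1 IMPLIES 1) OR NOT 1)) -> 0
  row 28 [11100]: (((1 AND 0) XOR 0) XOR ((0 IMPLIES 0) OR NOT 0)) -> 1
  row 29 [11101]: (((1 AND 0) XOR 1) XOR ((1 IMPLIES 1) OR NOT 1)) -> 0
  row 30 [11110]: (((1 AND 1) XOR 0) XOR ((0 IMPLIES 0) OR NOT 0)) -> 0
  row 31 [11111]: (((1 AND 1) XOR 1) XOR ((1 IMPLIES 1) OR NOT 1)) -> 1
Full result column, 8 rows per line (x1,x2 fixed per line; x3,x4,x5 runs 000..111 left to right):
  rows 0-7 [x1,x2=00]: 10101001  (ones: 4)
  rows 8-15 [x1,x2=01]: 10101001  (ones: 4)
  rows 16-23 [x1,x2=10]: 10101001  (ones: 4)
  rows 24-31 [x1,x2=11]: 10101001  (ones: 4)
Count of 1-rows = 4+4+4+4 = 16

16


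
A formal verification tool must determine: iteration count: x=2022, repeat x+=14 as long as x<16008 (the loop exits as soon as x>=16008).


Step 1: x goes from 2022 toward 16008 by 14; the body runs while x<16008, so iterations = ceil((bound-start)/step)
Step 2: Distance=13986
Step 3: ceil(13986/14)=999

999


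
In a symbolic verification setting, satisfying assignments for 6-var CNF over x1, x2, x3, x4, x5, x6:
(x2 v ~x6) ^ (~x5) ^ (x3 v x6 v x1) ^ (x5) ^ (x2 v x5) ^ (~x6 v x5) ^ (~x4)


CNF with 7 clauses over 6 vars (64 assignments).
An assignment satisfies CNF iff every clause has >=1 true literal.
Check each row (bits = x1,x2,x3,x4,x5,x6; clause T/F shown):
  row 0 [000000]: clauses=TTFFFTT -> 0
  row 1 [000001]: clauses=FTTFFFT -> 0
  row 2 [000010]: clauses=TFFTTTT -> 0
  row 3 [000011]: clauses=FFTTTTT -> 0
  row 4 [000100]: clauses=TTFFFTF -> 0
  (every remaining row is evaluated the same way; all 64 results are listed next)
Full result column, 8 rows per line (x1,x2,x3 fixed per line; x4,x5,x6 runs 000..111 left to right):
  rows 0-7 [x1,x2,x3=000]: 00000000  (ones: 0)
  rows 8-15 [x1,x2,x3=001]: 00000000  (ones: 0)
  rows 16-23 [x1,x2,x3=010]: 00000000  (ones: 0)
  rows 24-31 [x1,x2,x3=011]: 00000000  (ones: 0)
  rows 32-39 [x1,x2,x3=100]: 00000000  (ones: 0)
  rows 40-47 [x1,x2,x3=101]: 00000000  (ones: 0)
  rows 48-55 [x1,x2,x3=110]: 00000000  (ones: 0)
  rows 56-63 [x1,x2,x3=111]: 00000000  (ones: 0)
Satisfying assignments = 0+0+0+0+0+0+0+0 = 0

0


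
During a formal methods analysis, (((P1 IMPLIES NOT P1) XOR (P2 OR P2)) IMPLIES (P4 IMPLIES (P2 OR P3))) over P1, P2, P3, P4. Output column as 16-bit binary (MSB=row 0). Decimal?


Formula: (((P1 IMPLIES NOT P1) XOR (P2 OR P2)) IMPLIES (P4 IMPLIES (P2 OR P3))) over P1, P2, P3, P4 (16 rows)
Evaluate each row (bits = P1,P2,P3,P4, MSB first):
  row 0 [0000]: (((0 IMPLIES NOT 0) XOR (0 OR 0)) IMPLIES (0 IMPLIES (0 OR 0))) -> 1
  row 1 [0001]: (((0 IMPLIES NOT 0) XOR (0 OR 0)) IMPLIES (1 IMPLIES (0 OR 0))) -> 0
  row 2 [0010]: (((0 IMPLIES NOT 0) XOR (0 OR 0)) IMPLIES (0 IMPLIES (0 OR 1))) -> 1
  row 3 [0011]: (((0 IMPLIES NOT 0) XOR (0 OR 0)) IMPLIES (1 IMPLIES (0 OR 1))) -> 1
  row 4 [0100]: (((0 IMPLIES NOT 0) XOR (1 OR 1)) IMPLIES (0 IMPLIES (1 OR 0))) -> 1
  row 5 [0101]: (((0 IMPLIES NOT 0) XOR (1 OR 1)) IMPLIES (1 IMPLIES (1 OR 0))) -> 1
  row 6 [0110]: (((0 IMPLIES NOT 0) XOR (1 OR 1)) IMPLIES (0 IMPLIES (1 OR 1))) -> 1
  row 7 [0111]: (((0 IMPLIES NOT 0) XOR (1 OR 1)) IMPLIES (1 IMPLIES (1 OR 1))) -> 1
  row 8 [1000]: (((1 IMPLIES NOT 1) XOR (0 OR 0)) IMPLIES (0 IMPLIES (0 OR 0))) -> 1
  row 9 [1001]: (((1 IMPLIES NOT 1) XOR (0 OR 0)) IMPLIES (1 IMPLIES (0 OR 0))) -> 1
  row 10 [1010]: (((1 IMPLIES NOT 1) XOR (0 OR 0)) IMPLIES (0 IMPLIES (0 OR 1))) -> 1
  row 11 [1011]: (((1 IMPLIES NOT 1) XOR (0 OR 0)) IMPLIES (1 IMPLIES (0 OR 1))) -> 1
  row 12 [1100]: (((1 IMPLIES NOT 1) XOR (1 OR 1)) IMPLIES (0 IMPLIES (1 OR 0))) -> 1
  row 13 [1101]: (((1 IMPLIES NOT 1) XOR (1 OR 1)) IMPLIES (1 IMPLIES (1 OR 0))) -> 1
  row 14 [1110]: (((1 IMPLIES NOT 1) XOR (1 OR 1)) IMPLIES (0 IMPLIES (1 OR 1))) -> 1
  row 15 [1111]: (((1 IMPLIES NOT 1) XOR (1 OR 1)) IMPLIES (1 IMPLIES (1 OR 1))) -> 1
Full result column, 4 rows per line (P1,P2 fixed per line; P3,P4 runs 00..11 left to right):
  rows 0-3 [P1,P2=00]: 1011  = hex B
  rows 4-7 [P1,P2=01]: 1111  = hex F
  rows 8-11 [P1,P2=10]: 1111  = hex F
  rows 12-15 [P1,P2=11]: 1111  = hex F
Output column (row 0 .. row 15) = 1011111111111111
Output column grouped in 4s = 1011 1111 1111 1111 = 0xBFFF
Convert to decimal digit by digit (value = value*16 + digit):
  B -> 11
  11*16 + 15 (F) = 191
  191*16 + 15 (F) = 3071
  3071*16 + 15 (F) = 49151
Decimal = 49151

49151


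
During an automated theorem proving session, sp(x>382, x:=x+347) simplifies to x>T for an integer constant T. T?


Formula: sp(P, x:=E) = exists old_x. (x = E[old_x/x]) AND P[old_x/x] (old_x is the value of x before the assignment; eliminate old_x by solving x = E[old_x/x] for old_x)
Step 1: Precondition P: x>382, i.e. old_x > 382
Step 2: Assignment gives x = old_x + 347, so old_x = x - 347
Step 3: Substitute into P: x - 347 > 382
Step 4: Simplify: x > 382+347 = 729

729


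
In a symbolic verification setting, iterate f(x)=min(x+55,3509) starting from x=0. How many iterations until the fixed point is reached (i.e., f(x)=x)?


Step 1: x=0, cap=3509, increment=55
Step 2: x grows by 55 each step until capped at 3509; fixed point is x=3509
Step 3: iterations = ceil(3509/55) = 64

64


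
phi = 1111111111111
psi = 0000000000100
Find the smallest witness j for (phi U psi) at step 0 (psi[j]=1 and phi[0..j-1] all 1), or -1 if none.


(phi U psi) at 0: need smallest j with psi[j]=1 and phi[i]=1 for all i in [0,j).
Scan from step 0:
  step 0: phi=1, psi=0 -> continue
  step 1: phi=1, psi=0 -> continue
  step 2: phi=1, psi=0 -> continue
  step 3: phi=1, psi=0 -> continue
  step 10: psi=1 and phi held for [0,10) -> witness found
Witness step = 10

10


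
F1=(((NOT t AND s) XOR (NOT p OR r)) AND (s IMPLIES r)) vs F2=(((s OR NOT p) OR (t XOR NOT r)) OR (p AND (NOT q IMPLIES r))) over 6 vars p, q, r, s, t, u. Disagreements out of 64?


F1 = (((NOT t AND s) XOR (NOT p OR r)) AND (s IMPLIES r))
F2 = (((s OR NOT p) OR (t XOR NOT r)) OR (p AND (NOT q IMPLIES r)))
Evaluate both on each of 64 rows (bits = p,q,r,s,t,u):
  row 0 [000000]: F1=1 F2=1 -> 0
  row 1 [000001]: F1=1 F2=1 -> 0
  row 2 [000010]: F1=1 F2=1 -> 0
  row 3 [000011]: F1=1 F2=1 -> 0
  row 4 [000100]: F1=0 F2=1 (differ) -> 1
  (every remaining row is evaluated the same way; all 64 results are listed next)
Full result column, 8 rows per line (p,q,r fixed per line; s,t,u runs 000..111 left to right):
  rows 0-7 [p,q,r=000]: 00001111  (ones: 4)
  rows 8-15 [p,q,r=001]: 00001100  (ones: 2)
  rows 16-23 [p,q,r=010]: 00001111  (ones: 4)
  rows 24-31 [p,q,r=011]: 00001100  (ones: 2)
  rows 32-39 [p,q,r=100]: 11001111  (ones: 6)
  rows 40-47 [p,q,r=101]: 00001100  (ones: 2)
  rows 48-55 [p,q,r=110]: 11111111  (ones: 8)
  rows 56-63 [p,q,r=111]: 00001100  (ones: 2)
Disagreements = 4+2+4+2+6+2+8+2 = 30

30


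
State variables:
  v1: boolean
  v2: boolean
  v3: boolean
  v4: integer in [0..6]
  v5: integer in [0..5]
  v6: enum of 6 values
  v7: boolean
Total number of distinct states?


State space = product of domain sizes of all variables.
Domain sizes:
  v1 (boolean): 2
  v2 (boolean): 2
  v3 (boolean): 2
  v4 (integer in [0..6]): 7
  v5 (integer in [0..5]): 6
  v6 (enum of 6 values): 6
  v7 (boolean): 2
Product = 2 * 2 * 2 * 7 * 6 * 6 * 2 = 4032

4032


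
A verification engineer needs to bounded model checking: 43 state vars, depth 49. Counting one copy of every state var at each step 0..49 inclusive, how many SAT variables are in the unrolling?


BMC unrolls to depth k, creating one copy of each state var for steps 0..k.
Step count = 49 + 1 = 50 (steps 0 through 49)
Vars per step = 43
Total = 43 * 50 = 2150

2150


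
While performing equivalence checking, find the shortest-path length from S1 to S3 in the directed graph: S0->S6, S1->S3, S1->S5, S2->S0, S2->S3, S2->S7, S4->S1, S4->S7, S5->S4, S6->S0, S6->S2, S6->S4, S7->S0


BFS layer-by-layer from S1:
  dist 0: {S1}
  dist 1: {S3, S5}
  -> S3 reached at distance 1
Shortest path length = 1

1


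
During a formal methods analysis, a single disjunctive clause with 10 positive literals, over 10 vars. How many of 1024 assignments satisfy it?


Step 1: Total=2^10=1024
Step 2: Unsat when all 10 false: 2^0=1
Step 3: Sat=1024-1=1023

1023


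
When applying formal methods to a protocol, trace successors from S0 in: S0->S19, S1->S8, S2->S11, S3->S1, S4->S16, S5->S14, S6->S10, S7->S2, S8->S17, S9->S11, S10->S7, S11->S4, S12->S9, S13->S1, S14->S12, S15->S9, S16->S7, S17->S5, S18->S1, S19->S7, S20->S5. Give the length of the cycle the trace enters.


Trace from S0 until a state repeats:
  S0 -> S19 -> S7 -> S2 -> S11 -> S4 -> S16 -> S7
S7 first seen at step 2, revisited at step 7.
Cycle length = 7 - 2 = 5

5


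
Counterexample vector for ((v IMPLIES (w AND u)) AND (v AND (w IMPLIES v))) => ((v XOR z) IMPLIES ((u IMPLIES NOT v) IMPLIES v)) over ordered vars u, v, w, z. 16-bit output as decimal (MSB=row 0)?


F1 = ((v IMPLIES (w AND u)) AND (v AND (w IMPLIES v)))
F2 = ((v XOR z) IMPLIES ((u IMPLIES NOT v) IMPLIES v))
Counterexample to F1=>F2 is where F1=1 and F2=0.
Evaluate each row (bits = u,v,w,z, MSB first):
  row 0 [0000]: F1=0 F2=1 -> F1&~F2 -> 0
  row 1 [0001]: F1=0 F2=0 -> F1&~F2 -> 0
  row 2 [0010]: F1=0 F2=1 -> F1&~F2 -> 0
  row 3 [0011]: F1=0 F2=0 -> F1&~F2 -> 0
  row 4 [0100]: F1=0 F2=1 -> F1&~F2 -> 0
  row 5 [0101]: F1=0 F2=1 -> F1&~F2 -> 0
  row 6 [0110]: F1=0 F2=1 -> F1&~F2 -> 0
  row 7 [0111]: F1=0 F2=1 -> F1&~F2 -> 0
  row 8 [1000]: F1=0 F2=1 -> F1&~F2 -> 0
  row 9 [1001]: F1=0 F2=0 -> F1&~F2 -> 0
  row 10 [1010]: F1=0 F2=1 -> F1&~F2 -> 0
  row 11 [1011]: F1=0 F2=0 -> F1&~F2 -> 0
  row 12 [1100]: F1=0 F2=1 -> F1&~F2 -> 0
  row 13 [1101]: F1=0 F2=1 -> F1&~F2 -> 0
  row 14 [1110]: F1=1 F2=1 -> F1&~F2 -> 0
  row 15 [1111]: F1=1 F2=1 -> F1&~F2 -> 0
Full result column, 4 rows per line (u,v fixed per line; w,z runs 00..11 left to right):
  rows 0-3 [u,v=00]: 0000  = hex 0
  rows 4-7 [u,v=01]: 0000  = hex 0
  rows 8-11 [u,v=10]: 0000  = hex 0
  rows 12-15 [u,v=11]: 0000  = hex 0
Counterexample vector (row 0 .. row 15) = 0000000000000000
Output column grouped in 4s = 0000 0000 0000 0000 = 0x0000
Convert to decimal digit by digit (value = value*16 + digit):
  0 -> 0
  0*16 + 0 = 0
  0*16 + 0 = 0
  0*16 + 0 = 0
Decimal = 0

0
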